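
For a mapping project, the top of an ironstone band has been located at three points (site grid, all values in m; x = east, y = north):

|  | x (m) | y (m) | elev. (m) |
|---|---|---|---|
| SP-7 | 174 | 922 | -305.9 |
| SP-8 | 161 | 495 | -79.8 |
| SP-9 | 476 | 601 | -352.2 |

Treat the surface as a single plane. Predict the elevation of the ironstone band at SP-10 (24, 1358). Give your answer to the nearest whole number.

Two edge vectors: SP-7→SP-8 = (-13, -427, 226.1), SP-7→SP-9 = (302, -321, -46.3).
Normal n = (SP-7→SP-8) × (SP-7→SP-9) = (92348.2, 67680.3, 133127).
So ∂z/∂x = −n_x/n_z = −0.69368 and ∂z/∂y = −n_y/n_z = −0.50839.
Intercept c from SP-7: -305.9 + 120.70 + 468.73 = 283.54.
At (24, 1358): z = −16.6 − 690.4 + 283.54 = -423.5 m.

-424 m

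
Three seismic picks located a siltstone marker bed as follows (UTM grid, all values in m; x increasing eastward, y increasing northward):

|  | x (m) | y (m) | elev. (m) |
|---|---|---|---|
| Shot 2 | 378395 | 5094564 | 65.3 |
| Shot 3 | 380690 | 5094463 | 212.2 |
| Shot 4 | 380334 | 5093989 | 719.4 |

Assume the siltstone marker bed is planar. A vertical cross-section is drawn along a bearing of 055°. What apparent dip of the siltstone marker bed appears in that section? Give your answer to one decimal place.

31.3°

Two edge vectors: Shot 2→Shot 3 = (2295, -101, 146.9), Shot 2→Shot 4 = (1939, -575, 654.1).
Normal n = (Shot 2→Shot 3) × (Shot 2→Shot 4) = (18403.4, -1216320.4, -1123786).
So ∂z/∂x = −n_x/n_z = 0.01638 and ∂z/∂y = −n_y/n_z = −1.08234.
Unit vector along 055° is (sin 55°, cos 55°) = (0.8192, 0.5736).
Slope in that direction = a·(0.8192) + b·(0.5736) = −0.60739.
Apparent dip = arctan|0.60739| = 31.3° (true dip is 47.3°, so apparent ≤ true as expected).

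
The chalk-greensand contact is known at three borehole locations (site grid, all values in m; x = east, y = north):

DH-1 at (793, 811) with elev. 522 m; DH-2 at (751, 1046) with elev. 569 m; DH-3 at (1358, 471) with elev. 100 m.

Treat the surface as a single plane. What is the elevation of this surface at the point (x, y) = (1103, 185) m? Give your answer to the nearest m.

258 m

Let the plane be z = a·x + b·y + c.
DH-2−DH-1: −42a + 235b = 47;  DH-3−DH-1: 565a − 340b = −422.
Solving gives a = −0.70205, b = 0.07453.
Then c = 522 − a·793 − b·811 = 1018.29.
At (1103, 185): z = −774.4 + 13.8 + 1018.29 = 257.7 m.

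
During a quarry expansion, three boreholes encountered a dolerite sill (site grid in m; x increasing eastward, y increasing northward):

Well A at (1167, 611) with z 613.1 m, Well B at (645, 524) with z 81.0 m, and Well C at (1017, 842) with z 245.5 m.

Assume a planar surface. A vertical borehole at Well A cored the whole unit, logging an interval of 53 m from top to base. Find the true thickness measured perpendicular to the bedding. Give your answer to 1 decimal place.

Let the plane be z = a·x + b·y + c.
Well B−Well A: −522a − 87b = −532.1;  Well C−Well A: −150a + 231b = −367.6.
Solving gives a = 1.15913, b = −0.83866.
|∇z| = √(a²+b²) = 1.43071, so dip δ = arctan(1.43071) = 55.05°.
True thickness = vertical thickness × cos δ = 53 × cos 55.05° = 30.4 m.

30.4 m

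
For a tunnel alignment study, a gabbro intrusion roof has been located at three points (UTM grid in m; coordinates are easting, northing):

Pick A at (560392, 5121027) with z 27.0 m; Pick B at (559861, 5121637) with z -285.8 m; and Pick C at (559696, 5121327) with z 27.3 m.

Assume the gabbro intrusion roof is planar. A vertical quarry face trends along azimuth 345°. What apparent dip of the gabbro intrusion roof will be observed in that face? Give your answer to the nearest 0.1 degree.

Let the plane be z = a·easting + b·northing + c.
Pick B−Pick A: −531a + 610b = −312.8;  Pick C−Pick A: −696a + 300b = 0.3.
Solving gives a = −0.35446, b = −0.82134.
Unit vector along 345° is (sin 345°, cos 345°) = (-0.2588, 0.9659).
Slope in that direction = a·(-0.2588) + b·(0.9659) = −0.70161.
Apparent dip = arctan|0.70161| = 35.1° (true dip is 41.8°, so apparent ≤ true as expected).

35.1°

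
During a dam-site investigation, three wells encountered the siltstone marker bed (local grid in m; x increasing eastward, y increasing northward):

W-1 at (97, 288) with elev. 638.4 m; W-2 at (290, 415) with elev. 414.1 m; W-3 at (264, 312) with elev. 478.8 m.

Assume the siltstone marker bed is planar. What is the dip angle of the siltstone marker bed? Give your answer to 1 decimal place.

44.5°

Let the plane be z = a·x + b·y + c.
W-2−W-1: 193a + 127b = −224.3;  W-3−W-1: 167a + 24b = −159.6.
Solving gives a = −0.89799, b = −0.40148.
Gradient magnitude |∇z| = √(a² + b²) = √(0.80639 + 0.16118) = 0.98365.
True dip = arctan(0.98365) = 44.5°, dipping toward ENE (azimuth ≈ 066°).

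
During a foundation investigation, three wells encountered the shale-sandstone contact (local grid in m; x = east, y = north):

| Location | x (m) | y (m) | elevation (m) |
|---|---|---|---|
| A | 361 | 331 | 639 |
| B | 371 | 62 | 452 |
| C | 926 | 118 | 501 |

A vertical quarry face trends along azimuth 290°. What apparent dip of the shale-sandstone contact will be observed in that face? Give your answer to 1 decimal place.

12.5°

Two edge vectors: A→B = (10, -269, -187), A→C = (565, -213, -138).
Normal n = (A→B) × (A→C) = (-2709, -104275, 149855).
So ∂z/∂x = −n_x/n_z = 0.01808 and ∂z/∂y = −n_y/n_z = 0.69584.
Unit vector along 290° is (sin 290°, cos 290°) = (-0.9397, 0.3420).
Slope in that direction = a·(-0.9397) + b·(0.3420) = 0.22100.
Apparent dip = arctan|0.22100| = 12.5° (true dip is 34.8°, so apparent ≤ true as expected).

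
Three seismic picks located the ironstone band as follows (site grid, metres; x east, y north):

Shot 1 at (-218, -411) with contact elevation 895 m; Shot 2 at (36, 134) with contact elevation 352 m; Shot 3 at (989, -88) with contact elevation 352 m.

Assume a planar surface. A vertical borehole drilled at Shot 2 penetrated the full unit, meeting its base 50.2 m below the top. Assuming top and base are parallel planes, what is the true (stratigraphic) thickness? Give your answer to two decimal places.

36.89 m

Let the plane be z = a·x + b·y + c.
Shot 2−Shot 1: 254a + 545b = −543;  Shot 3−Shot 1: 1207a + 323b = −543.
Solving gives a = −0.20936, b = −0.89876.
|∇z| = √(a²+b²) = 0.92282, so dip δ = arctan(0.92282) = 42.70°.
True thickness = vertical thickness × cos δ = 50.2 × cos 42.70° = 36.89 m.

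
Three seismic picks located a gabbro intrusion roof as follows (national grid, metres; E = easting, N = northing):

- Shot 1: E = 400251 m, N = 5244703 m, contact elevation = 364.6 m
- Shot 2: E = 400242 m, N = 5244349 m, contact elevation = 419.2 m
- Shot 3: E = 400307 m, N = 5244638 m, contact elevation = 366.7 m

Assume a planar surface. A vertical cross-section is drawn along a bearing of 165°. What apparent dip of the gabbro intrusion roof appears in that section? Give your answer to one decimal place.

6.3°

Let the plane be z = a·E + b·N + c.
Shot 2−Shot 1: −9a − 354b = 54.6;  Shot 3−Shot 1: 56a − 65b = 2.1.
Solving gives a = −0.13747, b = −0.15074.
Unit vector along 165° is (sin 165°, cos 165°) = (0.2588, -0.9659).
Slope in that direction = a·(0.2588) + b·(-0.9659) = 0.11003.
Apparent dip = arctan|0.11003| = 6.3° (true dip is 11.5°, so apparent ≤ true as expected).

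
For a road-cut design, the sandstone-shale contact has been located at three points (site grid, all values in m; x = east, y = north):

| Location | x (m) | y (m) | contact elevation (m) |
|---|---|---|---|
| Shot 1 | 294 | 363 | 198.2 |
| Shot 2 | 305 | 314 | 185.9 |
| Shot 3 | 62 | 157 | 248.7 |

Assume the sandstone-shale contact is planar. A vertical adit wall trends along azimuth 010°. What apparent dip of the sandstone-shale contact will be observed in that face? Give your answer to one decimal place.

5.8°

Two edge vectors: Shot 1→Shot 2 = (11, -49, -12.3), Shot 1→Shot 3 = (-232, -206, 50.5).
Normal n = (Shot 1→Shot 2) × (Shot 1→Shot 3) = (-5008.3, 2298.1, -13634).
So ∂z/∂x = −n_x/n_z = −0.36734 and ∂z/∂y = −n_y/n_z = 0.16856.
Unit vector along 010° is (sin 10°, cos 10°) = (0.1736, 0.9848).
Slope in that direction = a·(0.1736) + b·(0.9848) = 0.10221.
Apparent dip = arctan|0.10221| = 5.8° (true dip is 22.0°, so apparent ≤ true as expected).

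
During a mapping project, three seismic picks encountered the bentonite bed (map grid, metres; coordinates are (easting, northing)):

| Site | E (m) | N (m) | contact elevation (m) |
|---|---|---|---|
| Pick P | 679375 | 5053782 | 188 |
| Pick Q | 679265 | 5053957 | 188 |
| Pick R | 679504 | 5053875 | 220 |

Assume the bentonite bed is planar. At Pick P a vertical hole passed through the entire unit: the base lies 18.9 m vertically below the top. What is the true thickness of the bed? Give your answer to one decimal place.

Two edge vectors: Pick P→Pick Q = (-110, 175, 0), Pick P→Pick R = (129, 93, 32).
Normal n = (Pick P→Pick Q) × (Pick P→Pick R) = (5600, 3520, -32805).
So ∂z/∂E = −n_x/n_z = 0.17071 and ∂z/∂N = −n_y/n_z = 0.10730.
|∇z| = √(a²+b²) = 0.20163, so dip δ = arctan(0.20163) = 11.40°.
True thickness = vertical thickness × cos δ = 18.9 × cos 11.40° = 18.5 m.

18.5 m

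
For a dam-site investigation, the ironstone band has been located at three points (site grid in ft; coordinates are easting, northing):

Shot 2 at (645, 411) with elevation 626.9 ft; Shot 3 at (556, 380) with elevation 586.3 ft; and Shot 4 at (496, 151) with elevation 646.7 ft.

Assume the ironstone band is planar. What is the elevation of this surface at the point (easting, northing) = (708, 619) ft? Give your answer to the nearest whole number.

577 ft

Let the plane be z = a·easting + b·northing + c.
Shot 3−Shot 2: −89a − 31b = −40.6;  Shot 4−Shot 2: −149a − 260b = 19.8.
Solving gives a = 0.60309, b = −0.42177.
Then c = 626.9 − a·645 − b·411 = 411.26.
At (708, 619): z = 427.0 − 261.1 + 411.26 = 577.2 ft.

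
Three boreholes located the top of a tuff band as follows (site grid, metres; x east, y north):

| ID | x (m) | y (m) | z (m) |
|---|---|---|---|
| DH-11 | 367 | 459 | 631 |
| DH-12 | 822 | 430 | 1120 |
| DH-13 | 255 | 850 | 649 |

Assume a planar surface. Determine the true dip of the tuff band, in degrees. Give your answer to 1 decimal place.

Two edge vectors: DH-11→DH-12 = (455, -29, 489), DH-11→DH-13 = (-112, 391, 18).
Normal n = (DH-11→DH-12) × (DH-11→DH-13) = (-191721, -62958, 174657).
So ∂z/∂x = −n_x/n_z = 1.09770 and ∂z/∂y = −n_y/n_z = 0.36047.
Gradient magnitude |∇z| = √(a² + b²) = √(1.20495 + 0.12994) = 1.15537.
True dip = arctan(1.15537) = 49.1°, dipping toward WSW (azimuth ≈ 252°).

49.1°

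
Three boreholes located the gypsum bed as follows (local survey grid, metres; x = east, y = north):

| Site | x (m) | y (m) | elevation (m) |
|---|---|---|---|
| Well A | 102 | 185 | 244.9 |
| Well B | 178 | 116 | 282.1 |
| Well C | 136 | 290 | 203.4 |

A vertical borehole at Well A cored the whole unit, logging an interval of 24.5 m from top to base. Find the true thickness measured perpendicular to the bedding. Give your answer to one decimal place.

22.4 m

Two edge vectors: Well A→Well B = (76, -69, 37.2), Well A→Well C = (34, 105, -41.5).
Normal n = (Well A→Well B) × (Well A→Well C) = (-1042.5, 4418.8, 10326).
So ∂z/∂x = −n_x/n_z = 0.10096 and ∂z/∂y = −n_y/n_z = −0.42793.
|∇z| = √(a²+b²) = 0.43968, so dip δ = arctan(0.43968) = 23.73°.
True thickness = vertical thickness × cos δ = 24.5 × cos 23.73° = 22.4 m.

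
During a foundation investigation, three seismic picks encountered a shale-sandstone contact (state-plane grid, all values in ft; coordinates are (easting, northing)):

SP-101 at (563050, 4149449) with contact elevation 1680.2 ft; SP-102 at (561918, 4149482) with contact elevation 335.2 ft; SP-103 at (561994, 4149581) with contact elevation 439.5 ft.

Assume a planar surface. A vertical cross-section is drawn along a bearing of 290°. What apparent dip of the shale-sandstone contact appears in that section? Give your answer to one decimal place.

Two edge vectors: SP-101→SP-102 = (-1132, 33, -1345), SP-101→SP-103 = (-1056, 132, -1240.7).
Normal n = (SP-101→SP-102) × (SP-101→SP-103) = (136596.9, 15847.6, -114576).
So ∂z/∂E = −n_x/n_z = 1.19219 and ∂z/∂N = −n_y/n_z = 0.13832.
Unit vector along 290° is (sin 290°, cos 290°) = (-0.9397, 0.3420).
Slope in that direction = a·(-0.9397) + b·(0.3420) = −1.07299.
Apparent dip = arctan|1.07299| = 47.0° (true dip is 50.2°, so apparent ≤ true as expected).

47.0°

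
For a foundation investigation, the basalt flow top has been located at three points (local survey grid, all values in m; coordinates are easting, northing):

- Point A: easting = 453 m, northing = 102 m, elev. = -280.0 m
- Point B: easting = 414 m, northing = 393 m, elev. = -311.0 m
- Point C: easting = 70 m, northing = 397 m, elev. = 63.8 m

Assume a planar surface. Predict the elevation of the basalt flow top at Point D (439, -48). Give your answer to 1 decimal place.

Let the plane be z = a·easting + b·northing + c.
Point B−Point A: −39a + 291b = −31;  Point C−Point A: −383a + 295b = 343.8.
Solving gives a = −1.09248, b = −0.25294.
Then c = -280 − a·453 − b·102 = 240.69.
At (439, -48): z = −479.6 + 12.1 + 240.69 = -226.8 m.

-226.8 m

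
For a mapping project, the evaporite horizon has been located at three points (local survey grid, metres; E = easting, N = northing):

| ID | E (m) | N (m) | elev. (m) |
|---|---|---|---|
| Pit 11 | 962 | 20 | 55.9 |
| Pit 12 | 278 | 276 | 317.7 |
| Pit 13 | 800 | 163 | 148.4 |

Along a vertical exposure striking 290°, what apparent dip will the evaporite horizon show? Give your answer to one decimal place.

19.6°

Two edge vectors: Pit 11→Pit 12 = (-684, 256, 261.8), Pit 11→Pit 13 = (-162, 143, 92.5).
Normal n = (Pit 11→Pit 12) × (Pit 11→Pit 13) = (-13757.4, 20858.4, -56340).
So ∂z/∂E = −n_x/n_z = −0.24419 and ∂z/∂N = −n_y/n_z = 0.37022.
Unit vector along 290° is (sin 290°, cos 290°) = (-0.9397, 0.3420).
Slope in that direction = a·(-0.9397) + b·(0.3420) = 0.35608.
Apparent dip = arctan|0.35608| = 19.6° (true dip is 23.9°, so apparent ≤ true as expected).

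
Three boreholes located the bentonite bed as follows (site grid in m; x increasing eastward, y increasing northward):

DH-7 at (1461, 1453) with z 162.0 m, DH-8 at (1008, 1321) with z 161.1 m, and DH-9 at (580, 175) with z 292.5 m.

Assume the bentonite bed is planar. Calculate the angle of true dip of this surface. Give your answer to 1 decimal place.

Let the plane be z = a·x + b·y + c.
DH-8−DH-7: −453a − 132b = −0.9;  DH-9−DH-7: −881a − 1278b = 130.5.
Solving gives a = 0.03972, b = −0.12949.
Gradient magnitude |∇z| = √(a² + b²) = √(0.00158 + 0.01677) = 0.13545.
True dip = arctan(0.13545) = 7.7°, dipping toward NNW (azimuth ≈ 343°).

7.7°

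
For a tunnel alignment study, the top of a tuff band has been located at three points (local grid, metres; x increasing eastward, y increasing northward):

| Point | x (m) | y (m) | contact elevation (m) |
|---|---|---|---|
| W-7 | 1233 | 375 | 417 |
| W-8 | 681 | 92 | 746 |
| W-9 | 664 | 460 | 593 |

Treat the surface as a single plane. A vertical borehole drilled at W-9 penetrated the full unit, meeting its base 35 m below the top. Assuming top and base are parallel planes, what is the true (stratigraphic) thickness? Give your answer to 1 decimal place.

30.4 m

Two edge vectors: W-7→W-8 = (-552, -283, 329), W-7→W-9 = (-569, 85, 176).
Normal n = (W-7→W-8) × (W-7→W-9) = (-77773, -90049, -207947).
So ∂z/∂x = −n_x/n_z = −0.37400 and ∂z/∂y = −n_y/n_z = −0.43304.
|∇z| = √(a²+b²) = 0.57219, so dip δ = arctan(0.57219) = 29.78°.
True thickness = vertical thickness × cos δ = 35 × cos 29.78° = 30.4 m.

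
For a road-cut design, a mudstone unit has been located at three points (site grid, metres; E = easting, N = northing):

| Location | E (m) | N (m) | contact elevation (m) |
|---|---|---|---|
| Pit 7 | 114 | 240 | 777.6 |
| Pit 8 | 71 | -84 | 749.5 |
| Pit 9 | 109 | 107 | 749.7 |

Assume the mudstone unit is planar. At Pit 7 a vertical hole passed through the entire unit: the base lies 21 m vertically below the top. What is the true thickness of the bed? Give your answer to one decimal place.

Let the plane be z = a·E + b·N + c.
Pit 8−Pit 7: −43a − 324b = −28.1;  Pit 9−Pit 7: −5a − 133b = −27.9.
Solving gives a = −1.29356, b = 0.25840.
|∇z| = √(a²+b²) = 1.31912, so dip δ = arctan(1.31912) = 52.83°.
True thickness = vertical thickness × cos δ = 21 × cos 52.83° = 12.7 m.

12.7 m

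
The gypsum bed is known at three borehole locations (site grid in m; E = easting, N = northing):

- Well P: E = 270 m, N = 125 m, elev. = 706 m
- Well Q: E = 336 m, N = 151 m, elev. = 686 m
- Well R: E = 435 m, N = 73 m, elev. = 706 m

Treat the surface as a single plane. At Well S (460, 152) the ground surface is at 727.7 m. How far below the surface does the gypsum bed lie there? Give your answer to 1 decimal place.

Let the plane be z = a·E + b·N + c.
Well Q−Well P: 66a + 26b = −20;  Well R−Well P: 165a − 52b = 0.
Solving gives a = −0.13468, b = −0.42735.
Then c = 706 − a·270 − b·125 = 795.78.
At (460, 152): z_contact = −61.95 − 64.96 + 795.78 = 668.87 m.
Depth below ground = 727.7 − 668.87 = 58.8 m.

58.8 m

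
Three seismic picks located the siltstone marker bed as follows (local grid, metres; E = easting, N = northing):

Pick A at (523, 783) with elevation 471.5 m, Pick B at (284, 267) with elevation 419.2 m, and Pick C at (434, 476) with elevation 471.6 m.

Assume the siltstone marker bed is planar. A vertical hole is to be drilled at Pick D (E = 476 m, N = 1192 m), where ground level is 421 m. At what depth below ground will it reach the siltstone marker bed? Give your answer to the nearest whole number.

Let the plane be z = a·E + b·N + c.
Pick B−Pick A: −239a − 516b = −52.3;  Pick C−Pick A: −89a − 307b = 0.1.
Solving gives a = 0.58682, b = −0.17045.
Then c = 471.5 − a·523 − b·783 = 298.05.
At (476, 1192): z_contact = 279.3 − 203.2 + 298.05 = 374.2 m.
Depth below ground = 421 − 374.2 = 47 m.

47 m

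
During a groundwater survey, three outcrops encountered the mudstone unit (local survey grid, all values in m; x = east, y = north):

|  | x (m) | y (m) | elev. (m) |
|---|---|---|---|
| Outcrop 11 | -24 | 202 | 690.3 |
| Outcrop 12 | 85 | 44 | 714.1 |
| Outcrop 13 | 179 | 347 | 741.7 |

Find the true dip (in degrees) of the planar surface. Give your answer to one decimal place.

Two edge vectors: Outcrop 11→Outcrop 12 = (109, -158, 23.8), Outcrop 11→Outcrop 13 = (203, 145, 51.4).
Normal n = (Outcrop 11→Outcrop 12) × (Outcrop 11→Outcrop 13) = (-11572.2, -771.2, 47879).
So ∂z/∂x = −n_x/n_z = 0.24170 and ∂z/∂y = −n_y/n_z = 0.01611.
Gradient magnitude |∇z| = √(a² + b²) = √(0.05842 + 0.00026) = 0.24223.
True dip = arctan(0.24223) = 13.6°, dipping toward W (azimuth ≈ 266°).

13.6°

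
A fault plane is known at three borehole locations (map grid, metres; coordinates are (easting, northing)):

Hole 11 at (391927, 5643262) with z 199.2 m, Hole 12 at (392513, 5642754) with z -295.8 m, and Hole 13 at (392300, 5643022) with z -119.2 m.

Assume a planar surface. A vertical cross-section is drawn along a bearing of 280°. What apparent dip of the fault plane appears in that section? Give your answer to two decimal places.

40.66°

Let the plane be z = a·E + b·N + c.
Hole 12−Hole 11: 586a − 508b = −495;  Hole 13−Hole 11: 373a − 240b = −318.4.
Solving gives a = −0.87927, b = −0.03987.
Unit vector along 280° is (sin 280°, cos 280°) = (-0.9848, 0.1736).
Slope in that direction = a·(-0.9848) + b·(0.1736) = 0.85899.
Apparent dip = arctan|0.85899| = 40.66° (true dip is 41.4°, so apparent ≤ true as expected).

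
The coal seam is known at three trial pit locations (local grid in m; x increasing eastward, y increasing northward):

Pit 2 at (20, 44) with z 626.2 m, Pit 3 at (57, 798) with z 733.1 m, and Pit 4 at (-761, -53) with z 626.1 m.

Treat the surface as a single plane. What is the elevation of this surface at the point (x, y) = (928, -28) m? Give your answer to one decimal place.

600.0 m

Two edge vectors: Pit 2→Pit 3 = (37, 754, 106.9), Pit 2→Pit 4 = (-781, -97, -0.1).
Normal n = (Pit 2→Pit 3) × (Pit 2→Pit 4) = (10293.9, -83485.2, 585285).
So ∂z/∂x = −n_x/n_z = −0.01759 and ∂z/∂y = −n_y/n_z = 0.14264.
Intercept c from Pit 2: 626.2 + 0.35 − 6.28 = 620.28.
At (928, -28): z = −16.3 − 4.0 + 620.28 = 600.0 m.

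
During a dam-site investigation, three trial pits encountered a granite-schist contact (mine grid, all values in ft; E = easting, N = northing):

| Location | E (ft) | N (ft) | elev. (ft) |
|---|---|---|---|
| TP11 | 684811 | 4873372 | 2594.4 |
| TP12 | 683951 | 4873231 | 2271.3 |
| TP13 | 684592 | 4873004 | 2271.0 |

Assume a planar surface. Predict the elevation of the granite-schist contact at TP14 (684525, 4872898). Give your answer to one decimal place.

Two edge vectors: TP11→TP12 = (-860, -141, -323.1), TP11→TP13 = (-219, -368, -323.4).
Normal n = (TP11→TP12) × (TP11→TP13) = (-73301.4, -207365.1, 285601).
So ∂z/∂E = −n_x/n_z = 0.256656664 and ∂z/∂N = −n_y/n_z = 0.726065735.
Intercept c from TP11: 2594.4 − 175761.31 − 3538388.42 = −3711555.33.
At (684525, 4872898): z = 175687.9 + 3538044.3 − 3711555.33 = 2176.8 ft.

2176.8 ft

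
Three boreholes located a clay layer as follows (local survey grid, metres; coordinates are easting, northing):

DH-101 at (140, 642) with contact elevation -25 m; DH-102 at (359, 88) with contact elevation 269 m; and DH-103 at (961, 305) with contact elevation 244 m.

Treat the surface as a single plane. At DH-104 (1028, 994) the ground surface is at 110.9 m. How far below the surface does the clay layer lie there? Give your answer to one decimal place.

Two edge vectors: DH-101→DH-102 = (219, -554, 294), DH-101→DH-103 = (821, -337, 269).
Normal n = (DH-101→DH-102) × (DH-101→DH-103) = (-49948, 182463, 381031).
So ∂z/∂easting = −n_x/n_z = 0.131086 and ∂z/∂northing = −n_y/n_z = −0.478867.
Intercept c from DH-101: -25 − 18.35 + 307.43 = 264.08.
At (1028, 994): z_contact = 134.76 − 475.99 + 264.08 = -77.16 m.
Depth below ground = 110.9 − (-77.16) = 188.1 m.

188.1 m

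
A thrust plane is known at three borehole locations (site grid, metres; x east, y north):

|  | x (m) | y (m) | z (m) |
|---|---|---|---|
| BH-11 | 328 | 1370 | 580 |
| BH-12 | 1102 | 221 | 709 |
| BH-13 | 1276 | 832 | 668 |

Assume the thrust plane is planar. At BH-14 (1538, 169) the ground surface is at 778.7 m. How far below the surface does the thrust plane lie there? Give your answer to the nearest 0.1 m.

Let the plane be z = a·x + b·y + c.
BH-12−BH-11: 774a − 1149b = 129;  BH-13−BH-11: 948a − 538b = 88.
Solving gives a = 0.047129, b = −0.080524.
Then c = 580 − a·328 − b·1370 = 674.86.
At (1538, 169): z_contact = 72.48 − 13.61 + 674.86 = 733.74 m.
Depth below ground = 778.7 − 733.74 = 45.0 m.

45.0 m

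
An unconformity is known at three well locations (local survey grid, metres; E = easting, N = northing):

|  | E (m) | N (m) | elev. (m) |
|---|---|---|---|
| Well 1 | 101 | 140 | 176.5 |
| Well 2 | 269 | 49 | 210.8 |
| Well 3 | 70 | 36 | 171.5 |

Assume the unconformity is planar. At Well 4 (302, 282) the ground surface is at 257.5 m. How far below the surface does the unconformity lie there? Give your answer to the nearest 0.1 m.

Two edge vectors: Well 1→Well 2 = (168, -91, 34.3), Well 1→Well 3 = (-31, -104, -5).
Normal n = (Well 1→Well 2) × (Well 1→Well 3) = (4022.2, -223.3, -20293).
So ∂z/∂E = −n_x/n_z = 0.19821 and ∂z/∂N = −n_y/n_z = −0.01100.
Intercept c from Well 1: 176.5 − 20.02 + 1.54 = 158.02.
At (302, 282): z_contact = 59.86 − 3.10 + 158.02 = 214.78 m.
Depth below ground = 257.5 − 214.78 = 42.7 m.

42.7 m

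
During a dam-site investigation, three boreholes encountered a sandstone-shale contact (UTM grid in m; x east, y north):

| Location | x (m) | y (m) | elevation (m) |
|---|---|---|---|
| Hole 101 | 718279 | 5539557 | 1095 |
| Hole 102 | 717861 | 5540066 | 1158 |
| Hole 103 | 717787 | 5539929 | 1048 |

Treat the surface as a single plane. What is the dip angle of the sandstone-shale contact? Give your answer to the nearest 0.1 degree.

Two edge vectors: Hole 101→Hole 102 = (-418, 509, 63), Hole 101→Hole 103 = (-492, 372, -47).
Normal n = (Hole 101→Hole 102) × (Hole 101→Hole 103) = (-47359, -50642, 94932).
So ∂z/∂x = −n_x/n_z = 0.49887 and ∂z/∂y = −n_y/n_z = 0.53346.
Gradient magnitude |∇z| = √(a² + b²) = √(0.24887 + 0.28457) = 0.73038.
True dip = arctan(0.73038) = 36.1°, dipping toward SW (azimuth ≈ 223°).

36.1°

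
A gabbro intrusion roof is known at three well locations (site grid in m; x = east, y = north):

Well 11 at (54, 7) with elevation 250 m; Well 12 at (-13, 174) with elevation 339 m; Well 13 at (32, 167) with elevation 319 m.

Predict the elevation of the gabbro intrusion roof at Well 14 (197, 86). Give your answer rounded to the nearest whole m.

Two edge vectors: Well 11→Well 12 = (-67, 167, 89), Well 11→Well 13 = (-22, 160, 69).
Normal n = (Well 11→Well 12) × (Well 11→Well 13) = (-2717, 2665, -7046).
So ∂z/∂x = −n_x/n_z = −0.38561 and ∂z/∂y = −n_y/n_z = 0.37823.
Intercept c from Well 11: 250 + 20.82 − 2.65 = 268.18.
At (197, 86): z = −76.0 + 32.5 + 268.18 = 224.7 m.

225 m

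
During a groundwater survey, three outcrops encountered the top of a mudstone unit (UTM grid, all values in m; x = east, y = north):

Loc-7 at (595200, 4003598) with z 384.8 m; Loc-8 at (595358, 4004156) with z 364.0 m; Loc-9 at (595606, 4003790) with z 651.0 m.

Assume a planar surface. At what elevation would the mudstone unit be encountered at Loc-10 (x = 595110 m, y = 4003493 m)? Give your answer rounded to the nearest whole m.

Two edge vectors: Loc-7→Loc-8 = (158, 558, -20.8), Loc-7→Loc-9 = (406, 192, 266.2).
Normal n = (Loc-7→Loc-8) × (Loc-7→Loc-9) = (152533.2, -50504.4, -196212).
So ∂z/∂x = −n_x/n_z = 0.77738976 and ∂z/∂y = −n_y/n_z = −0.25739710.
Intercept c from Loc-7: 384.8 − 462702.39 + 1030514.52 = 568196.93.
At (595110, 4003493): z = 462632.4 − 1030487.5 + 568196.93 = 341.9 m.

342 m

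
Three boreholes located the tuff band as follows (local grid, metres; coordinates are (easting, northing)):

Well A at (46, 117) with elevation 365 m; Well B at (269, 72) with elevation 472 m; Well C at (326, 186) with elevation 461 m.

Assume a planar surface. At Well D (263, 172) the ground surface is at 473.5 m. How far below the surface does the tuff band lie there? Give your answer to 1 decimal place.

34.6 m

Two edge vectors: Well A→Well B = (223, -45, 107), Well A→Well C = (280, 69, 96).
Normal n = (Well A→Well B) × (Well A→Well C) = (-11703, 8552, 27987).
So ∂z/∂E = −n_x/n_z = 0.41816 and ∂z/∂N = −n_y/n_z = −0.30557.
Intercept c from Well A: 365 − 19.24 + 35.75 = 381.52.
At (263, 172): z_contact = 109.98 − 52.56 + 381.52 = 438.93 m.
Depth below ground = 473.5 − 438.93 = 34.6 m.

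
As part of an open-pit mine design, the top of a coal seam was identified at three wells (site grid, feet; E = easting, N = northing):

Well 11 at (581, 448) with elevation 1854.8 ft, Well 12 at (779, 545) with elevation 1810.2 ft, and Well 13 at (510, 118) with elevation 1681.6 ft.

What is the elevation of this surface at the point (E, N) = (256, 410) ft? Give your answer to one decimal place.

Two edge vectors: Well 11→Well 12 = (198, 97, -44.6), Well 11→Well 13 = (-71, -330, -173.2).
Normal n = (Well 11→Well 12) × (Well 11→Well 13) = (-31518.4, 37460.2, -58453).
So ∂z/∂E = −n_x/n_z = −0.53921 and ∂z/∂N = −n_y/n_z = 0.64086.
Intercept c from Well 11: 1854.8 + 313.28 − 287.11 = 1880.98.
At (256, 410): z = −138.0 + 262.8 + 1880.98 = 2005.7 ft.

2005.7 ft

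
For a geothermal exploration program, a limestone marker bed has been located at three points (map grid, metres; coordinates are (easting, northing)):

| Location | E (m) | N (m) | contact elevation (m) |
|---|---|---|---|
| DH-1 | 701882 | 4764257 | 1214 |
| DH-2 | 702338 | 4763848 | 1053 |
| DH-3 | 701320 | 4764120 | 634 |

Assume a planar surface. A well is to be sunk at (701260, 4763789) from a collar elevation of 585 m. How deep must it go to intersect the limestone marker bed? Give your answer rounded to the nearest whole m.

Let the plane be z = a·E + b·N + c.
DH-2−DH-1: 456a − 409b = −161;  DH-3−DH-1: −562a − 137b = −580.
Solving gives a = 0.73602778, b = 1.21425102.
Then c = 1214 − a·701882 − b·4764257 = −6300394.56.
At (701260, 4763789): z_contact = 516146.8 + 5784435.6 − 6300394.56 = 187.9 m.
Depth below ground = 585 − 187.9 = 397 m.

397 m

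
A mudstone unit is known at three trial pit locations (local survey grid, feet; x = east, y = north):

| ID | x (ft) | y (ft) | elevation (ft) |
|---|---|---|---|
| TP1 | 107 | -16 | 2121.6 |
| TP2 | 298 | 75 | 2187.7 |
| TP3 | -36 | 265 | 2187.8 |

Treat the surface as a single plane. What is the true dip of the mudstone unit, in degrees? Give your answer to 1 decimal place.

Let the plane be z = a·x + b·y + c.
TP2−TP1: 191a + 91b = 66.1;  TP3−TP1: −143a + 281b = 66.2.
Solving gives a = 0.18820, b = 0.33136.
Gradient magnitude |∇z| = √(a² + b²) = √(0.03542 + 0.10980) = 0.38108.
True dip = arctan(0.38108) = 20.9°, dipping toward SSW (azimuth ≈ 210°).

20.9°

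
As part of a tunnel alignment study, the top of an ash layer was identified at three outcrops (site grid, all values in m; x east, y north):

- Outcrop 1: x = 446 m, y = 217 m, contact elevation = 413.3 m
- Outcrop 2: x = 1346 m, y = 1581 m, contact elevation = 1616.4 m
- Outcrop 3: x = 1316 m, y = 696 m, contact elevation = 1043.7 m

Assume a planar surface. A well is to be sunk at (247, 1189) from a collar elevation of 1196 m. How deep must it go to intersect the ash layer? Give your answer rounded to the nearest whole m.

Let the plane be z = a·x + b·y + c.
Outcrop 2−Outcrop 1: 900a + 1364b = 1203.1;  Outcrop 3−Outcrop 1: 870a + 479b = 630.4.
Solving gives a = 0.37532, b = 0.63440.
Then c = 413.3 − a·446 − b·217 = 108.25.
At (247, 1189): z_contact = 92.7 + 754.3 + 108.25 = 955.2 m.
Depth below ground = 1196 − 955.2 = 241 m.

241 m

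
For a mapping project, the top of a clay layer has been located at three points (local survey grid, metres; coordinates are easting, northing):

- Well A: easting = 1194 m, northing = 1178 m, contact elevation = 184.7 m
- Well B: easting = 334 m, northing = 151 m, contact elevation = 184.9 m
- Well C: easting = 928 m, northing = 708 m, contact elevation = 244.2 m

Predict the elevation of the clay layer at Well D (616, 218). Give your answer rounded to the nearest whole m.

Two edge vectors: Well A→Well B = (-860, -1027, 0.2), Well A→Well C = (-266, -470, 59.5).
Normal n = (Well A→Well B) × (Well A→Well C) = (-61012.5, 51116.8, 131018).
So ∂z/∂easting = −n_x/n_z = 0.46568 and ∂z/∂northing = −n_y/n_z = −0.39015.
Intercept c from Well A: 184.7 − 556.02 + 459.60 = 88.28.
At (616, 218): z = 286.9 − 85.1 + 88.28 = 290.1 m.

290 m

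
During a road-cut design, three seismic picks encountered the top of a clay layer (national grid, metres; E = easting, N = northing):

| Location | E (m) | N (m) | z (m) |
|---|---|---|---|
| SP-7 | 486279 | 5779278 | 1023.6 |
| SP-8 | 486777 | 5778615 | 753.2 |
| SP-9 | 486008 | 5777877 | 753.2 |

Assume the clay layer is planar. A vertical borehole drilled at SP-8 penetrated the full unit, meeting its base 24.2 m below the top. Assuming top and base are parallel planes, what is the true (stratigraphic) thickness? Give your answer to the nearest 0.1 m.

Let the plane be z = a·E + b·N + c.
SP-8−SP-7: 498a − 663b = −270.4;  SP-9−SP-7: −271a − 1401b = −270.4.
Solving gives a = −0.22745, b = 0.23700.
|∇z| = √(a²+b²) = 0.32848, so dip δ = arctan(0.32848) = 18.18°.
True thickness = vertical thickness × cos δ = 24.2 × cos 18.18° = 23.0 m.

23.0 m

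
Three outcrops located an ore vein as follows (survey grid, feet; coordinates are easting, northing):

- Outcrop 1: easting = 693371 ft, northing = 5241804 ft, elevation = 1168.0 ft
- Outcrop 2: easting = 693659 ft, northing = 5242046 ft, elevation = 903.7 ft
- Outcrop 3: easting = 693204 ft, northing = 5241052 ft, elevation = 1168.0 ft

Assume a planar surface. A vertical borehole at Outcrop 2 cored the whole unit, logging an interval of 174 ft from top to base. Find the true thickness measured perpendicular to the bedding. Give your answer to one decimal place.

113.9 ft

Let the plane be z = a·easting + b·northing + c.
Outcrop 2−Outcrop 1: 288a + 242b = −264.3;  Outcrop 3−Outcrop 1: −167a − 752b = 0.
Solving gives a = −1.12824, b = 0.25055.
|∇z| = √(a²+b²) = 1.15573, so dip δ = arctan(1.15573) = 49.13°.
True thickness = vertical thickness × cos δ = 174 × cos 49.13° = 113.9 ft.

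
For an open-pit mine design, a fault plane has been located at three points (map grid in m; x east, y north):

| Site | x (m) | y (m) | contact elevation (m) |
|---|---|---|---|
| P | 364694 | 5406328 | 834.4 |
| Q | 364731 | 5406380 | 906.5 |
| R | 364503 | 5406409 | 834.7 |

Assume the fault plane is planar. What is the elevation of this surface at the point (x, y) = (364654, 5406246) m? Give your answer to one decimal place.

729.0 m

Two edge vectors: P→Q = (37, 52, 72.1), P→R = (-191, 81, 0.3).
Normal n = (P→Q) × (P→R) = (-5824.5, -13782.2, 12929).
So ∂z/∂x = −n_x/n_z = 0.450498878 and ∂z/∂y = −n_y/n_z = 1.065991183.
Intercept c from P: 834.4 − 164294.24 − 5763097.98 = −5926557.82.
At (364654, 5406246): z = 164276.2 + 5763010.6 − 5926557.82 = 729.0 m.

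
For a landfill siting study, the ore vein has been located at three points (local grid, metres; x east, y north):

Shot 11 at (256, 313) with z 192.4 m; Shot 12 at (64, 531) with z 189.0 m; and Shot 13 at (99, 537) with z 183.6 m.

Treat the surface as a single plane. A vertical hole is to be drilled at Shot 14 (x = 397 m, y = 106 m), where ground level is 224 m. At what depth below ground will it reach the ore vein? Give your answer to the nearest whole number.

23 m

Let the plane be z = a·x + b·y + c.
Shot 12−Shot 11: −192a + 218b = −3.4;  Shot 13−Shot 11: −157a + 224b = −8.8.
Solving gives a = −0.13172, b = −0.13161.
Then c = 192.4 − a·256 − b·313 = 267.32.
At (397, 106): z_contact = −52.3 − 14.0 + 267.32 = 201.1 m.
Depth below ground = 224 − 201.1 = 23 m.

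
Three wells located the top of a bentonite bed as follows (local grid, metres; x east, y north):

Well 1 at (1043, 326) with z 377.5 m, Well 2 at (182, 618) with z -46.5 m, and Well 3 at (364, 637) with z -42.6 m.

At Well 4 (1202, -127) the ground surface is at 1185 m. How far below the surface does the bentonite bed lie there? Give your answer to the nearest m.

305 m

Let the plane be z = a·x + b·y + c.
Well 2−Well 1: −861a + 292b = −424;  Well 3−Well 1: −679a + 311b = −420.1.
Solving gives a = 0.13229, b = −1.06197.
Then c = 377.5 − a·1043 − b·326 = 585.72.
At (1202, -127): z_contact = 159.0 + 134.9 + 585.72 = 879.6 m.
Depth below ground = 1185 − 879.6 = 305 m.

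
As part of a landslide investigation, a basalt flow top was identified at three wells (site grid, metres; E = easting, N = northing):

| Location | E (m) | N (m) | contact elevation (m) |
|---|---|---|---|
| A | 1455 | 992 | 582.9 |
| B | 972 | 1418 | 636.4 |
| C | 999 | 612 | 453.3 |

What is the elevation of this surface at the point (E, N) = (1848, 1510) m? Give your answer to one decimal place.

738.5 m

Two edge vectors: A→B = (-483, 426, 53.5), A→C = (-456, -380, -129.6).
Normal n = (A→B) × (A→C) = (-34879.6, -86992.8, 377796).
So ∂z/∂E = −n_x/n_z = 0.092324 and ∂z/∂N = −n_y/n_z = 0.230264.
Intercept c from A: 582.9 − 134.33 − 228.42 = 220.15.
At (1848, 1510): z = 170.6 + 347.7 + 220.15 = 738.5 m.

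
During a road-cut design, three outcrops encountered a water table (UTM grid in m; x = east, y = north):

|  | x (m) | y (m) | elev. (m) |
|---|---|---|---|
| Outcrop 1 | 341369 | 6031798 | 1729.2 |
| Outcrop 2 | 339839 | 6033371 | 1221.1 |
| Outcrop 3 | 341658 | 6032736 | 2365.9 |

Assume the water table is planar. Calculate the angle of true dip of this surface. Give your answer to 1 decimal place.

Let the plane be z = a·x + b·y + c.
Outcrop 2−Outcrop 1: −1530a + 1573b = −508.1;  Outcrop 3−Outcrop 1: 289a + 938b = 636.7.
Solving gives a = 0.78219, b = 0.43779.
Gradient magnitude |∇z| = √(a² + b²) = √(0.61182 + 0.19166) = 0.89637.
True dip = arctan(0.89637) = 41.9°, dipping toward WSW (azimuth ≈ 241°).

41.9°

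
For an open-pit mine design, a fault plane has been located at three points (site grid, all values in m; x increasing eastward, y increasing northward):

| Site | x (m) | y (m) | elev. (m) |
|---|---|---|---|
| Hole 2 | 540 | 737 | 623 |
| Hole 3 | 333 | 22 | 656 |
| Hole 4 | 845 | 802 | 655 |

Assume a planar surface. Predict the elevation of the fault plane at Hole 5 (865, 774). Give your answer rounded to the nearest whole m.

660 m

Two edge vectors: Hole 2→Hole 3 = (-207, -715, 33), Hole 2→Hole 4 = (305, 65, 32).
Normal n = (Hole 2→Hole 3) × (Hole 2→Hole 4) = (-25025, 16689, 204620).
So ∂z/∂x = −n_x/n_z = 0.12230 and ∂z/∂y = −n_y/n_z = −0.08156.
Intercept c from Hole 2: 623 − 66.04 + 60.11 = 617.07.
At (865, 774): z = 105.8 − 63.1 + 617.07 = 659.7 m.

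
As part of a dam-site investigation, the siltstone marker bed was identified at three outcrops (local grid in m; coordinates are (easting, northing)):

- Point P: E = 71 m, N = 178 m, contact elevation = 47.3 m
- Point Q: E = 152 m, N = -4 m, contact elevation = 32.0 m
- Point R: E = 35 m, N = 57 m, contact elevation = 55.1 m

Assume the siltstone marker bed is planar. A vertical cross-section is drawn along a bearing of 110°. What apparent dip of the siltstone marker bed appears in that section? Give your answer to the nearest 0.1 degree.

Two edge vectors: Point P→Point Q = (81, -182, -15.3), Point P→Point R = (-36, -121, 7.8).
Normal n = (Point P→Point Q) × (Point P→Point R) = (-3270.9, -81, -16353).
So ∂z/∂E = −n_x/n_z = −0.20002 and ∂z/∂N = −n_y/n_z = −0.00495.
Unit vector along 110° is (sin 110°, cos 110°) = (0.9397, -0.3420).
Slope in that direction = a·(0.9397) + b·(-0.3420) = −0.18626.
Apparent dip = arctan|0.18626| = 10.6° (true dip is 11.3°, so apparent ≤ true as expected).

10.6°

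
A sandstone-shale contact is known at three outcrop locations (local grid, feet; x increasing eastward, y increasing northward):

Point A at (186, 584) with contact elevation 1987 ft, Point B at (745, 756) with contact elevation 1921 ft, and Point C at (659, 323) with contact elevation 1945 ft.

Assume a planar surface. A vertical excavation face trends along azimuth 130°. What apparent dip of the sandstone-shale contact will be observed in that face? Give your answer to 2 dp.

Let the plane be z = a·x + b·y + c.
Point B−Point A: 559a + 172b = −66;  Point C−Point A: 473a − 261b = −42.
Solving gives a = −0.10759, b = −0.03406.
Unit vector along 130° is (sin 130°, cos 130°) = (0.7660, -0.6428).
Slope in that direction = a·(0.7660) + b·(-0.6428) = −0.06053.
Apparent dip = arctan|0.06053| = 3.46° (true dip is 6.4°, so apparent ≤ true as expected).

3.46°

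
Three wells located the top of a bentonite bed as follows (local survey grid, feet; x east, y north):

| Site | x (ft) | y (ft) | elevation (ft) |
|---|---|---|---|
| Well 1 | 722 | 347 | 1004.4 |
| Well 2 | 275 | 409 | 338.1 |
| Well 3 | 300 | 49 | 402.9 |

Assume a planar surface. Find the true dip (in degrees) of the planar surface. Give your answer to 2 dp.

55.99°

Two edge vectors: Well 1→Well 2 = (-447, 62, -666.3), Well 1→Well 3 = (-422, -298, -601.5).
Normal n = (Well 1→Well 2) × (Well 1→Well 3) = (-235850.4, 12308.1, 159370).
So ∂z/∂x = −n_x/n_z = 1.47989 and ∂z/∂y = −n_y/n_z = −0.07723.
Gradient magnitude |∇z| = √(a² + b²) = √(2.19008 + 0.00596) = 1.48191.
True dip = arctan(1.48191) = 55.99°, dipping toward W (azimuth ≈ 273°).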